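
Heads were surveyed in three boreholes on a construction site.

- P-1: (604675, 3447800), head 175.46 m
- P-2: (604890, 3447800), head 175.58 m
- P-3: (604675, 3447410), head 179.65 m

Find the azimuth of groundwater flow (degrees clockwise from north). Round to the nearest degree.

357°

∂h/∂x = (175.58 − 175.46) / (604890 − 604675) = +0.0005581
∂h/∂y = (179.65 − 175.46) / (3447410 − 3447800) = -0.01074
Flow direction (−∇h) has components (-0.0005581 E, +0.01074 N).
Azimuth = atan2(E, N) = atan2(-0.0005581, +0.01074) = 357.0° ≈ 357°.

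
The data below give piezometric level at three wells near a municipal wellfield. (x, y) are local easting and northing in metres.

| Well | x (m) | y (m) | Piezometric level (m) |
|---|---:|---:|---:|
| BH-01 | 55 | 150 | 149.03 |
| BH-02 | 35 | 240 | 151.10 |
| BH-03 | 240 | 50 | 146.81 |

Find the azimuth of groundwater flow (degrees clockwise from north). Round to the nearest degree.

Differences from BH-01: to BH-02 (Δx, Δy, Δh) = (-20, 90, +2.07); to BH-03 = (185, -100, -2.22).
Solve a·Δx + b·Δy = Δh: det = (-20)·(-100) − 185·90 = -14650.
∂h/∂x = [(+2.07)·(-100) − (-2.22)·90] / -14650 = +0.0004915
∂h/∂y = [(-20)·(-2.22) − 185·(+2.07)] / -14650 = +0.02311
Flow direction (−∇h) has components (-0.0004915 E, -0.02311 N).
Azimuth = atan2(E, N) = atan2(-0.0004915, -0.02311) = 181.2° ≈ 181°.

181°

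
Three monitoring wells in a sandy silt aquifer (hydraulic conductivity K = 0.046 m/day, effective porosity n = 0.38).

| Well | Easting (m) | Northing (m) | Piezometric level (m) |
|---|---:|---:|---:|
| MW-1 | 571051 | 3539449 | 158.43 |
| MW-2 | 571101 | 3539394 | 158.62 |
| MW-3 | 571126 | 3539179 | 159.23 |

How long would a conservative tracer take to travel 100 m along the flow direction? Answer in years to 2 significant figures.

790 years

With h = a·x + b·y + c and MW-1 as origin, the differences give:
  50·a + (-55)·b = +0.19
  75·a + (-270)·b = +0.80
Eliminate b (×(-270) and ×(-55), subtract): -9375·a = -7.300 → a = ∂h/∂x = +0.0007787
Back-substitute: b = ∂h/∂y = -0.002747.
|∇h| = √(0.0007787² + -0.002747²) = 0.002855
Seepage velocity v = K·i/n = 0.046 × 0.002855 / 0.38 = 0.0003456 m/day.
t = 100 / 0.0003456 = 2.894e+05 days = 792 years.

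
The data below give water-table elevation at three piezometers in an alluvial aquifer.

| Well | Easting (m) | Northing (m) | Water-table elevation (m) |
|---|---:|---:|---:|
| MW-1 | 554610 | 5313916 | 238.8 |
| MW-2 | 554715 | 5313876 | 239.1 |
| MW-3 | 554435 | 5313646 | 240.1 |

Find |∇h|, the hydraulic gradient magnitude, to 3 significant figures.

Three-point gradient (reference MW-1): Δ to MW-2 = (105, -40, +0.3), Δ to MW-3 = (-175, -270, +1.3).
∂h/∂x = +0.0008204, ∂h/∂y = -0.005347 (det = -35350).
|∇h| = √(0.0008204² + -0.005347²) = 0.00541

0.00541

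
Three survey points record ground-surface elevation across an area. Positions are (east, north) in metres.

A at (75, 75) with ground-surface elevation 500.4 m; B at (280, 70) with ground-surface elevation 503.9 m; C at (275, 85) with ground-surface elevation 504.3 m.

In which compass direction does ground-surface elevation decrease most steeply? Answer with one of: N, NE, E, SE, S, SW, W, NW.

Differences from A: to B (Δx, Δy, Δh) = (205, -5, +3.5); to C = (200, 10, +3.9).
Determinant of the coordinate differences = 205·10 − 200·(-5) = 3050.
∂z/∂x = [(+3.5)·10 − (+3.9)·(-5)] / 3050 = +0.01787
∂z/∂y = [205·(+3.9) − 200·(+3.5)] / 3050 = +0.03262
Steepest decrease is along −∇f = (-0.01787 E, -0.03262 N) → southwest.

SW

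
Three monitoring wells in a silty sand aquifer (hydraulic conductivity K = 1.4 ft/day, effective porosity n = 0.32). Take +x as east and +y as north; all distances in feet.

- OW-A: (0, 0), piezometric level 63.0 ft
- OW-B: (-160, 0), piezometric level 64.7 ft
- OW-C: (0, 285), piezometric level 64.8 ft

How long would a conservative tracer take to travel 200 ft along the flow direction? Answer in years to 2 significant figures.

∂h/∂x = (64.7 − 63.0) / (-160 − 0) = -0.01063
∂h/∂y = (64.8 − 63.0) / (285 − 0) = +0.006316
|∇h| = √(-0.01063² + 0.006316²) = 0.01236
Seepage velocity v = K·i/n = 1.4 × 0.01236 / 0.32 = 0.05407 ft/day.
t = 200 / 0.05407 = 3699 days = 10.1 years.

10 years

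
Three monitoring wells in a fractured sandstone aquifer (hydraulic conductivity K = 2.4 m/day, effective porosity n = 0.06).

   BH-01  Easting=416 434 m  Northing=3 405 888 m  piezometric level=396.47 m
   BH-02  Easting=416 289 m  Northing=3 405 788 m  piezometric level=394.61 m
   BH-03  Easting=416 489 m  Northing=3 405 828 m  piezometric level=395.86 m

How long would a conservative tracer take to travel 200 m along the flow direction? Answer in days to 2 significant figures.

Three-point gradient (reference BH-01): Δ to BH-02 = (-145, -100, -1.86), Δ to BH-03 = (55, -60, -0.61).
∂h/∂x = +0.003563, ∂h/∂y = +0.01343 (det = 14200).
|∇h| = √(0.003563² + 0.01343²) = 0.01389
Seepage velocity v = K·i/n = 2.4 × 0.01389 / 0.06 = 0.5556 m/day.
t = 200 / 0.5556 = 360 days.

360 days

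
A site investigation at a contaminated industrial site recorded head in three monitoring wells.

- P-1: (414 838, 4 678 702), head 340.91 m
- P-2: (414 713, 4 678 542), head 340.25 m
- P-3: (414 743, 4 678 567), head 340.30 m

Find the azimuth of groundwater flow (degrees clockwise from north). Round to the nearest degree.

148°

Taking P-1 as reference: P-2−P-1 = (-125, -160, -0.66); P-3−P-1 = (-95, -135, -0.61).
Solve a·Δx + b·Δy = Δh: det = (-125)·(-135) − (-95)·(-160) = 1675.
∂h/∂x = [(-0.66)·(-135) − (-0.61)·(-160)] / 1675 = -0.005075
∂h/∂y = [(-125)·(-0.61) − (-95)·(-0.66)] / 1675 = +0.008090
Flow direction (−∇h) has components (+0.005075 E, -0.008090 N).
Azimuth = atan2(E, N) = atan2(+0.005075, -0.008090) = 147.9° ≈ 148°.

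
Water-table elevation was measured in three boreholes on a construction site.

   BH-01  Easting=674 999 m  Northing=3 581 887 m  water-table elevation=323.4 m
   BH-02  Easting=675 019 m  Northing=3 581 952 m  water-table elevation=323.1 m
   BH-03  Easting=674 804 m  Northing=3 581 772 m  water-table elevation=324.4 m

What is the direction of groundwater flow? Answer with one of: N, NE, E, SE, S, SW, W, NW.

With h = a·x + b·y + c and BH-01 as origin, the differences give:
  20·a + 65·b = -0.3
  (-195)·a + (-115)·b = +1.0
Eliminate b (×(-115) and ×65, subtract): 10375·a = -30.50 → a = ∂h/∂x = -0.002940
Back-substitute: b = ∂h/∂y = -0.003711.
Flow = −∇h = (+0.002940 east, +0.003711 north), which points northeast.

NE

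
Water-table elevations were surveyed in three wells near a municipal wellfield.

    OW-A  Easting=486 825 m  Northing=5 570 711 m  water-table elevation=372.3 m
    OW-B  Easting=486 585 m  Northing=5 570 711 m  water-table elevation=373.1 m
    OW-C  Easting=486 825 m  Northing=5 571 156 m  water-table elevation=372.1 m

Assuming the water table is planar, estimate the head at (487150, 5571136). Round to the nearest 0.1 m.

∂h/∂x = (373.1 − 372.3) / (486585 − 486825) = -0.003333
∂h/∂y = (372.1 − 372.3) / (5571156 − 5570711) = -0.0004494
h(487150, 5571136) = 372.3 + (-0.003333)·(325) + (-0.0004494)·(425) = 372.3 -1.083 -0.191 = 371.026 m.

371.0 m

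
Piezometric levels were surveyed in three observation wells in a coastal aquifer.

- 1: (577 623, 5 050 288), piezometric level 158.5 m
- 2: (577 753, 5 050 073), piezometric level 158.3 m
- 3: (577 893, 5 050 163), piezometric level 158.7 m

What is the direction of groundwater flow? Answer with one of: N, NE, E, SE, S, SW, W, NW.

SW

Differences from 1: to 2 (Δx, Δy, Δh) = (130, -215, -0.2); to 3 = (270, -125, +0.2).
Solve a·Δx + b·Δy = Δh: det = 130·(-125) − 270·(-215) = 41800.
∂h/∂x = [(-0.2)·(-125) − (+0.2)·(-215)] / 41800 = +0.001627
∂h/∂y = [130·(+0.2) − 270·(-0.2)] / 41800 = +0.001914
Flow = −∇h = (-0.001627 east, -0.001914 north), which points southwest.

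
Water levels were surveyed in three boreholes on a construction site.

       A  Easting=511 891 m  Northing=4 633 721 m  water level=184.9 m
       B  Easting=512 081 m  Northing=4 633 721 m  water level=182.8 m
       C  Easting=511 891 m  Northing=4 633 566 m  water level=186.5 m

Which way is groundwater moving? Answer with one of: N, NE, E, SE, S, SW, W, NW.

∂h/∂x = (182.8 − 184.9) / (512081 − 511891) = -0.01105
∂h/∂y = (186.5 − 184.9) / (4633566 − 4633721) = -0.01032
Flow = −∇h = (+0.01105 east, +0.01032 north), which points northeast.

NE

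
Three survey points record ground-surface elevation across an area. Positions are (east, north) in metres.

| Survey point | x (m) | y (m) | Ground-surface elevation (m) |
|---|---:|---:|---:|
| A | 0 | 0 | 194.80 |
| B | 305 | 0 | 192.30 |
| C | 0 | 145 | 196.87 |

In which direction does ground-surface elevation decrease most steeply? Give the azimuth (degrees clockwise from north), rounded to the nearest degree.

150°

∂z/∂x = (192.30 − 194.80) / (305 − 0) = -0.008197
∂z/∂y = (196.87 − 194.80) / (145 − 0) = +0.01428
Steepest decrease is along −∇f: components (+0.008197 E, -0.01428 N).
Azimuth = atan2(+0.008197, -0.01428) = 150.1° ≈ 150°.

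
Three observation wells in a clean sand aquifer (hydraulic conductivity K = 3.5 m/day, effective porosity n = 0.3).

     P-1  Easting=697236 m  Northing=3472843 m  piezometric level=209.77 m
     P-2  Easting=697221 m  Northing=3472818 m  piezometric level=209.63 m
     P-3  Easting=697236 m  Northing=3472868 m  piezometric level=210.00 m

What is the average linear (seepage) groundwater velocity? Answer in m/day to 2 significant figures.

Three-point gradient (reference P-1): Δ to P-2 = (-15, -25, -0.14), Δ to P-3 = (0, 25, +0.23).
∂h/∂x = -0.006000, ∂h/∂y = +0.009200 (det = -375).
|∇h| = √(-0.006000² + 0.009200²) = 0.01098
Seepage velocity v = K·i/n = 3.5 × 0.01098 / 0.3 = 0.1281 m/day.

0.13 m/day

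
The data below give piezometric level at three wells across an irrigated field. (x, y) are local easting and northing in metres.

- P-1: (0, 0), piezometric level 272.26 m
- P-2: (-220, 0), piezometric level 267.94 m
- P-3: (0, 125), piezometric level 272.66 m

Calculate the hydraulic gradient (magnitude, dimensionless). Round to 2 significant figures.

∂h/∂x = (267.94 − 272.26) / (-220 − 0) = +0.01964
∂h/∂y = (272.66 − 272.26) / (125 − 0) = +0.003200
|∇h| = √(0.01964² + 0.003200²) = 0.0199

0.020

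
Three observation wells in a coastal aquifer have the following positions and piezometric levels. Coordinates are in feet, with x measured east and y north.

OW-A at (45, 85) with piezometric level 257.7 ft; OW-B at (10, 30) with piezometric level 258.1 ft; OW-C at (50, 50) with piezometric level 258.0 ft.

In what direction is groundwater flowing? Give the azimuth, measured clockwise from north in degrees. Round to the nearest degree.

349°

Differences from OW-A: to OW-B (Δx, Δy, Δh) = (-35, -55, +0.4); to OW-C = (5, -35, +0.3).
Solve a·Δx + b·Δy = Δh: det = (-35)·(-35) − 5·(-55) = 1500.
∂h/∂x = [(+0.4)·(-35) − (+0.3)·(-55)] / 1500 = +0.001667
∂h/∂y = [(-35)·(+0.3) − 5·(+0.4)] / 1500 = -0.008333
Flow direction (−∇h) has components (-0.001667 E, +0.008333 N).
Azimuth = atan2(E, N) = atan2(-0.001667, +0.008333) = 348.7° ≈ 349°.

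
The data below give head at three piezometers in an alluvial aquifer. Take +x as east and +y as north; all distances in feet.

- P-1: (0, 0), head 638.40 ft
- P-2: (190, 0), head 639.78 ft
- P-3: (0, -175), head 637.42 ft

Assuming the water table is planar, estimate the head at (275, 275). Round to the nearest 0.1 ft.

641.9 ft

∂h/∂x = (639.78 − 638.40) / (190 − 0) = +0.007263
∂h/∂y = (637.42 − 638.40) / (-175 − 0) = +0.005600
h(275, 275) = 638.40 + (+0.007263)·(275) + (+0.005600)·(275) = 638.40 +1.997 +1.540 = 641.937 ft.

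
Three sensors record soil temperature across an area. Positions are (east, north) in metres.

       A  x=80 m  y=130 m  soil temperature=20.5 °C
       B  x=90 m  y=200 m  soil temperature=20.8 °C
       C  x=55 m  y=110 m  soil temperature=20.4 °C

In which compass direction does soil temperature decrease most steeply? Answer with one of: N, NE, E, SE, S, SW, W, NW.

With T = a·x + b·y + c and A as origin, the differences give:
  10·a + 70·b = +0.3
  (-25)·a + (-20)·b = -0.1
Eliminate b (×(-20) and ×70, subtract): 1550·a = 1.00 → a = ∂T/∂x = +0.0006452
Back-substitute: b = ∂T/∂y = +0.004194.
Steepest decrease is along −∇f = (-0.0006452 E, -0.004194 N) → south.

S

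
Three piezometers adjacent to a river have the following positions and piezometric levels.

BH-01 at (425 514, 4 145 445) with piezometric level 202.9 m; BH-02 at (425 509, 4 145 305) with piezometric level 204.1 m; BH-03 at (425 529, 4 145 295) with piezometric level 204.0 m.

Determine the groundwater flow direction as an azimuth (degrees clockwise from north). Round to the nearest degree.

Taking BH-01 as reference: BH-02−BH-01 = (-5, -140, +1.2); BH-03−BH-01 = (15, -150, +1.1).
Determinant of the coordinate differences = (-5)·(-150) − 15·(-140) = 2850.
∂h/∂x = [(+1.2)·(-150) − (+1.1)·(-140)] / 2850 = -0.009123
∂h/∂y = [(-5)·(+1.1) − 15·(+1.2)] / 2850 = -0.008246
Flow direction (−∇h) has components (+0.009123 E, +0.008246 N).
Azimuth = atan2(E, N) = atan2(+0.009123, +0.008246) = 47.9° ≈ 048°.

048°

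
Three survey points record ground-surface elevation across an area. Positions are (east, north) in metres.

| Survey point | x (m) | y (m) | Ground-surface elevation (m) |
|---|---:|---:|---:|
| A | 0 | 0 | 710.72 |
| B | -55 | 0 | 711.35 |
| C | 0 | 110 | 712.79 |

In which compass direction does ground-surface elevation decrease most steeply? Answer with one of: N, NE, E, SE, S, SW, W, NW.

SE

∂z/∂x = (711.35 − 710.72) / (-55 − 0) = -0.01145
∂z/∂y = (712.79 − 710.72) / (110 − 0) = +0.01882
Steepest decrease is along −∇f = (+0.01145 E, -0.01882 N) → southeast.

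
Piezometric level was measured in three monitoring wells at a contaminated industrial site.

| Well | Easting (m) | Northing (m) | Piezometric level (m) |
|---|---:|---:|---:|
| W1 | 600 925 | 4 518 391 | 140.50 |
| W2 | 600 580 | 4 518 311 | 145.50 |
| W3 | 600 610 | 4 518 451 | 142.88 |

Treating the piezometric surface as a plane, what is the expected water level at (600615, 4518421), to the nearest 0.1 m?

143.3 m

With h = a·x + b·y + c and W1 as origin, the differences give:
  (-345)·a + (-80)·b = +5.00
  (-315)·a + 60·b = +2.38
Eliminate b (×60 and ×(-80), subtract): -45900·a = 490.400 → a = ∂h/∂x = -0.01068
Back-substitute: b = ∂h/∂y = -0.01642.
h(600615, 4518421) = 140.50 + (-0.01068)·(-310) + (-0.01642)·(30) = 140.50 +3.312 -0.493 = 143.319 m.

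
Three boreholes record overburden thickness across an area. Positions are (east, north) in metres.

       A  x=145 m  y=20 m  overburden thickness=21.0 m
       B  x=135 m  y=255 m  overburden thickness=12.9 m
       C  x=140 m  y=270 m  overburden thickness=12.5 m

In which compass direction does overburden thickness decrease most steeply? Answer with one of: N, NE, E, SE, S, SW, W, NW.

NW

With d = a·x + b·y + c and A as origin, the differences give:
  (-10)·a + 235·b = -8.1
  (-5)·a + 250·b = -8.5
Eliminate b (×250 and ×235, subtract): -1325·a = -27.50 → a = ∂d/∂x = +0.02075
Back-substitute: b = ∂d/∂y = -0.03358.
Steepest decrease is along −∇f = (-0.02075 E, +0.03358 N) → northwest.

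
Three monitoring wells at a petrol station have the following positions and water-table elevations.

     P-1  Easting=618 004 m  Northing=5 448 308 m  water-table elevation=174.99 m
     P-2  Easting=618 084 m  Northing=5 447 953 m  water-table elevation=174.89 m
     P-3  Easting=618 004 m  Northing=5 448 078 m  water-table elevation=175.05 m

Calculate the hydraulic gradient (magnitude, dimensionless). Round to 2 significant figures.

0.0024

Differences from P-1: to P-2 (Δx, Δy, Δh) = (80, -355, -0.10); to P-3 = (0, -230, +0.06).
Solve a·Δx + b·Δy = Δh: det = 80·(-230) − 0·(-355) = -18400.
∂h/∂x = [(-0.10)·(-230) − (+0.06)·(-355)] / -18400 = -0.002408
∂h/∂y = [80·(+0.06) − 0·(-0.10)] / -18400 = -0.0002609
|∇h| = √(-0.002408² + -0.0002609²) = 0.002422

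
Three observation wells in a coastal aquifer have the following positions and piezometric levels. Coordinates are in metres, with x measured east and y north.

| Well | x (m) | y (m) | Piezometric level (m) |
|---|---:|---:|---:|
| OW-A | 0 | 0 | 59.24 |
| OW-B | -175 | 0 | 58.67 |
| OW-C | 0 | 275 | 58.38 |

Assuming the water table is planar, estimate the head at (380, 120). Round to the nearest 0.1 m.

60.1 m

∂h/∂x = (58.67 − 59.24) / (-175 − 0) = +0.003257
∂h/∂y = (58.38 − 59.24) / (275 − 0) = -0.003127
h(380, 120) = 59.24 + (+0.003257)·(380) + (-0.003127)·(120) = 59.24 +1.238 -0.375 = 60.102 m.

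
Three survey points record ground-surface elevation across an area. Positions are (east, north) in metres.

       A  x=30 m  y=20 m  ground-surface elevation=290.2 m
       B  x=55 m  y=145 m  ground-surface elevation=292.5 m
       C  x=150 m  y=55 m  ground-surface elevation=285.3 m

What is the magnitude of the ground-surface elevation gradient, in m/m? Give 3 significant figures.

With z = a·x + b·y + c and A as origin, the differences give:
  25·a + 125·b = +2.3
  120·a + 35·b = -4.9
Eliminate b (×35 and ×125, subtract): -14125·a = 693.00 → a = ∂z/∂x = -0.04906
Back-substitute: b = ∂z/∂y = +0.02821.
|∇f| = √(-0.04906² + 0.02821²) = 0.05659 m/m

0.0566 m/m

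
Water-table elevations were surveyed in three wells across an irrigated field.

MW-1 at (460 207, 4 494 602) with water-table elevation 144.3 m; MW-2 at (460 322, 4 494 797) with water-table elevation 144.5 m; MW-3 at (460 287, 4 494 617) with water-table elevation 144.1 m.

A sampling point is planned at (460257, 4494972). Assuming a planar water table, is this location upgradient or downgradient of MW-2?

upgradient

Three-point gradient (reference MW-1): Δ to MW-2 = (115, 195, +0.2), Δ to MW-3 = (80, 15, -0.2).
∂h/∂x = -0.003027, ∂h/∂y = +0.002811 (det = -13875).
Head at (460257, 4494972) = 144.3 + (-0.003027)·(50) + (+0.002811)·(370) = 145.19 m.
That is higher than the 144.5 m at MW-2, so the point is upgradient.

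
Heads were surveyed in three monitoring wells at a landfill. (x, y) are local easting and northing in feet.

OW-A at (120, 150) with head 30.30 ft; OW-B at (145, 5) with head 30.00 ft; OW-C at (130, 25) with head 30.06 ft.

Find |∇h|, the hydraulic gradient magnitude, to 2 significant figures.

With h = a·x + b·y + c and OW-A as origin, the differences give:
  25·a + (-145)·b = -0.30
  10·a + (-125)·b = -0.24
Eliminate b (×(-125) and ×(-145), subtract): -1675·a = 2.700 → a = ∂h/∂x = -0.001612
Back-substitute: b = ∂h/∂y = +0.001791.
|∇h| = √(-0.001612² + 0.001791²) = 0.00241

0.0024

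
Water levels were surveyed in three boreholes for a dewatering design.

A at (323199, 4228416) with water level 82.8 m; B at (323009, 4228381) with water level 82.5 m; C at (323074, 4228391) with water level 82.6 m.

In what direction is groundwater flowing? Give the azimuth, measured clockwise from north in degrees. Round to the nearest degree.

225°

Three-point gradient (reference A): Δ to B = (-190, -35, -0.3), Δ to C = (-125, -25, -0.2).
∂h/∂x = +0.001333, ∂h/∂y = +0.001333 (det = 375).
Flow direction (−∇h) has components (-0.001333 E, -0.001333 N).
Azimuth = atan2(E, N) = atan2(-0.001333, -0.001333) = 225.0° ≈ 225°.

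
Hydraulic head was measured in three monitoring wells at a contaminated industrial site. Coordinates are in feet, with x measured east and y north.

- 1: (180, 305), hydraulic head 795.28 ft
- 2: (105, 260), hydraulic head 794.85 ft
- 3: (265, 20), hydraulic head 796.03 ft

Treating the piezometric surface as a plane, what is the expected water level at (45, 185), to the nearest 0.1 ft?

Differences from 1: to 2 (Δx, Δy, Δh) = (-75, -45, -0.43); to 3 = (85, -285, +0.75).
Determinant of the coordinate differences = (-75)·(-285) − 85·(-45) = 25200.
∂h/∂x = [(-0.43)·(-285) − (+0.75)·(-45)] / 25200 = +0.006202
∂h/∂y = [(-75)·(+0.75) − 85·(-0.43)] / 25200 = -0.0007817
h(45, 185) = 795.28 + (+0.006202)·(-135) + (-0.0007817)·(-120) = 795.28 -0.837 +0.094 = 794.536 ft.

794.5 ft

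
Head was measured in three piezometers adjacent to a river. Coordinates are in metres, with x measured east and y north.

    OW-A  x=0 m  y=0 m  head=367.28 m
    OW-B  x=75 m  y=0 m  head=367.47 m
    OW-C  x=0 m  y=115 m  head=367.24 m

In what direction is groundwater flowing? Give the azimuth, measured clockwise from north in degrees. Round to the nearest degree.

∂h/∂x = (367.47 − 367.28) / (75 − 0) = +0.002533
∂h/∂y = (367.24 − 367.28) / (115 − 0) = -0.0003478
Flow direction (−∇h) has components (-0.002533 E, +0.0003478 N).
Azimuth = atan2(E, N) = atan2(-0.002533, +0.0003478) = 277.8° ≈ 278°.

278°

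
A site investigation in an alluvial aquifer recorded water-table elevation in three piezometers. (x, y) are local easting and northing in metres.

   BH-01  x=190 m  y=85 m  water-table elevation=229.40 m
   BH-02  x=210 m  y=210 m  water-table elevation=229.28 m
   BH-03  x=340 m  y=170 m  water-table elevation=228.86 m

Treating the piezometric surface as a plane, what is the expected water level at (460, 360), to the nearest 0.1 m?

Differences from BH-01: to BH-02 (Δx, Δy, Δh) = (20, 125, -0.12); to BH-03 = (150, 85, -0.54).
Solve a·Δx + b·Δy = Δh: det = 20·85 − 150·125 = -17050.
∂h/∂x = [(-0.12)·85 − (-0.54)·125] / -17050 = -0.003361
∂h/∂y = [20·(-0.54) − 150·(-0.12)] / -17050 = -0.0004223
h(460, 360) = 229.40 + (-0.003361)·(270) + (-0.0004223)·(275) = 229.40 -0.907 -0.116 = 228.376 m.

228.4 m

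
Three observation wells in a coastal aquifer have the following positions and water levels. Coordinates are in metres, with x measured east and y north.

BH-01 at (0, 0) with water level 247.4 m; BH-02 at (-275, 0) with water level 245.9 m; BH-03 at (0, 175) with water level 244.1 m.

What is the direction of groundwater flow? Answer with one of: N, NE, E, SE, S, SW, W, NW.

N

∂h/∂x = (245.9 − 247.4) / (-275 − 0) = +0.005455
∂h/∂y = (244.1 − 247.4) / (175 − 0) = -0.01886
Flow = −∇h = (-0.005455 east, +0.01886 north), which points north.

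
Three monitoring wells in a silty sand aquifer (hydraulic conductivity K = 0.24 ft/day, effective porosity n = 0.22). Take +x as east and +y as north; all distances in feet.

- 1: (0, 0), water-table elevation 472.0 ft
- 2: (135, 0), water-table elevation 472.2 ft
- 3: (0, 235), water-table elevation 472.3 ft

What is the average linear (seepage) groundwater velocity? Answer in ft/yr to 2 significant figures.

0.78 ft/yr

∂h/∂x = (472.2 − 472.0) / (135 − 0) = +0.001481
∂h/∂y = (472.3 − 472.0) / (235 − 0) = +0.001277
|∇h| = √(0.001481² + 0.001277²) = 0.001956
Seepage velocity v = K·i/n = 0.24 × 0.001956 / 0.22 = 0.002134 ft/day = 0.7794 ft/yr.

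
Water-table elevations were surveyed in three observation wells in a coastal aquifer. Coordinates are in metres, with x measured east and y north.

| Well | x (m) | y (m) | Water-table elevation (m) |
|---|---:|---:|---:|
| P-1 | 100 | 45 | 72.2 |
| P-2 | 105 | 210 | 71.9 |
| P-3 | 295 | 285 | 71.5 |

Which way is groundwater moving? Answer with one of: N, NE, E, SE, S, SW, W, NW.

NE

Taking P-1 as reference: P-2−P-1 = (5, 165, -0.3); P-3−P-1 = (195, 240, -0.7).
Solve a·Δx + b·Δy = Δh: det = 5·240 − 195·165 = -30975.
∂h/∂x = [(-0.3)·240 − (-0.7)·165] / -30975 = -0.001404
∂h/∂y = [5·(-0.7) − 195·(-0.3)] / -30975 = -0.001776
Flow = −∇h = (+0.001404 east, +0.001776 north), which points northeast.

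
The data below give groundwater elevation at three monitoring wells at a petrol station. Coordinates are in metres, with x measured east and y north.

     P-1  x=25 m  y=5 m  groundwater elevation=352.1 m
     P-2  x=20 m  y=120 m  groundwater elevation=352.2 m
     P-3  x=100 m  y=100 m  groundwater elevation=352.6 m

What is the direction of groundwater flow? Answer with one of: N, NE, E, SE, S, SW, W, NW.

With h = a·x + b·y + c and P-1 as origin, the differences give:
  (-5)·a + 115·b = +0.1
  75·a + 95·b = +0.5
Eliminate b (×95 and ×115, subtract): -9100·a = -48.00 → a = ∂h/∂x = +0.005275
Back-substitute: b = ∂h/∂y = +0.001099.
Flow = −∇h = (-0.005275 east, -0.001099 north), which points west.

W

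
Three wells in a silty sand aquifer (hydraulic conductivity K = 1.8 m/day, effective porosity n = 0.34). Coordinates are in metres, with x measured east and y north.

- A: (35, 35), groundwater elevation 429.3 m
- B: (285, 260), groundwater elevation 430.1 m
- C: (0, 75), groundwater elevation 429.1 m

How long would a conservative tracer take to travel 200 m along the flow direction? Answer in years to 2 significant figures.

Differences from A: to B (Δx, Δy, Δh) = (250, 225, +0.8); to C = (-35, 40, -0.2).
Determinant of the coordinate differences = 250·40 − (-35)·225 = 17875.
∂h/∂x = [(+0.8)·40 − (-0.2)·225] / 17875 = +0.004308
∂h/∂y = [250·(-0.2) − (-35)·(+0.8)] / 17875 = -0.001231
|∇h| = √(0.004308² + -0.001231²) = 0.00448
Seepage velocity v = K·i/n = 1.8 × 0.00448 / 0.34 = 0.02372 m/day.
t = 200 / 0.02372 = 8432 days = 23.1 years.

23 years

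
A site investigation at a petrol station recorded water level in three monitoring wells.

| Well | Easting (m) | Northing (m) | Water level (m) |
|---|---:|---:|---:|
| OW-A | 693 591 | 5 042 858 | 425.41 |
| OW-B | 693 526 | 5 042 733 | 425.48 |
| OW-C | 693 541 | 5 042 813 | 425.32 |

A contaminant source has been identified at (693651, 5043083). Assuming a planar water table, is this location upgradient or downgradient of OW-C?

downgradient

Taking OW-A as reference: OW-B−OW-A = (-65, -125, +0.07); OW-C−OW-A = (-50, -45, -0.09).
Determinant of the coordinate differences = (-65)·(-45) − (-50)·(-125) = -3325.
∂h/∂x = [(+0.07)·(-45) − (-0.09)·(-125)] / -3325 = +0.004331
∂h/∂y = [(-65)·(-0.09) − (-50)·(+0.07)] / -3325 = -0.002812
Head at (693651, 5043083) = 425.41 + (+0.004331)·(60) + (-0.002812)·(225) = 425.04 m.
That is lower than the 425.32 m at OW-C, so the point is downgradient.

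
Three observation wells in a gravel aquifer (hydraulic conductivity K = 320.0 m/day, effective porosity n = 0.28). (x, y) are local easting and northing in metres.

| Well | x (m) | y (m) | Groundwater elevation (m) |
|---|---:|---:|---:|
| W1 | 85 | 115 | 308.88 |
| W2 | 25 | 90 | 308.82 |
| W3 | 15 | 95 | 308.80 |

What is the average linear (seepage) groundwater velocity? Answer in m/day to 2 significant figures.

Differences from W1: to W2 (Δx, Δy, Δh) = (-60, -25, -0.06); to W3 = (-70, -20, -0.08).
Solve a·Δx + b·Δy = Δh: det = (-60)·(-20) − (-70)·(-25) = -550.
∂h/∂x = [(-0.06)·(-20) − (-0.08)·(-25)] / -550 = +0.001455
∂h/∂y = [(-60)·(-0.08) − (-70)·(-0.06)] / -550 = -0.001091
|∇h| = √(0.001455² + -0.001091²) = 0.001819
Seepage velocity v = K·i/n = 320.0 × 0.001819 / 0.28 = 2.079 m/day.

2.1 m/day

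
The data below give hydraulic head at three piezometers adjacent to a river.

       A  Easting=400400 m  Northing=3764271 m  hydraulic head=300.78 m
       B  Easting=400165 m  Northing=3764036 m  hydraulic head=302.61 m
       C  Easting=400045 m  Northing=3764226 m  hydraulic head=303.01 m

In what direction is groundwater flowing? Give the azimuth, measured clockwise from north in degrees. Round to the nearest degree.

With h = a·x + b·y + c and A as origin, the differences give:
  (-235)·a + (-235)·b = +1.83
  (-355)·a + (-45)·b = +2.23
Eliminate b (×(-45) and ×(-235), subtract): -72850·a = 441.700 → a = ∂h/∂x = -0.006063
Back-substitute: b = ∂h/∂y = -0.001724.
Flow direction (−∇h) has components (+0.006063 E, +0.001724 N).
Azimuth = atan2(E, N) = atan2(+0.006063, +0.001724) = 74.1° ≈ 074°.

074°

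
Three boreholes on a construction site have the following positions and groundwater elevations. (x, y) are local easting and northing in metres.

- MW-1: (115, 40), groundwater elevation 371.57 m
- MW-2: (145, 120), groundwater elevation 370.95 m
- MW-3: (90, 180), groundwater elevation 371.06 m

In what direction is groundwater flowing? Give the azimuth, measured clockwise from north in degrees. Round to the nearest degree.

056°

Taking MW-1 as reference: MW-2−MW-1 = (30, 80, -0.62); MW-3−MW-1 = (-25, 140, -0.51).
Determinant of the coordinate differences = 30·140 − (-25)·80 = 6200.
∂h/∂x = [(-0.62)·140 − (-0.51)·80] / 6200 = -0.007419
∂h/∂y = [30·(-0.51) − (-25)·(-0.62)] / 6200 = -0.004968
Flow direction (−∇h) has components (+0.007419 E, +0.004968 N).
Azimuth = atan2(E, N) = atan2(+0.007419, +0.004968) = 56.2° ≈ 056°.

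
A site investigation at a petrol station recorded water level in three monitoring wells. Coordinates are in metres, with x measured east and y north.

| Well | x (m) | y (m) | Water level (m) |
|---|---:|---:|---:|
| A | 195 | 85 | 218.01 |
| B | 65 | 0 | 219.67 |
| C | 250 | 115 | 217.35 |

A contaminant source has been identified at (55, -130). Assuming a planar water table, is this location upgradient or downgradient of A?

upgradient

With h = a·x + b·y + c and A as origin, the differences give:
  (-130)·a + (-85)·b = +1.66
  55·a + 30·b = -0.66
Eliminate b (×30 and ×(-85), subtract): 775·a = -6.300 → a = ∂h/∂x = -0.008129
Back-substitute: b = ∂h/∂y = -0.007097.
Head at (55, -130) = 218.01 + (-0.008129)·(-140) + (-0.007097)·(-215) = 220.67 m.
That is higher than the 218.01 m at A, so the point is upgradient.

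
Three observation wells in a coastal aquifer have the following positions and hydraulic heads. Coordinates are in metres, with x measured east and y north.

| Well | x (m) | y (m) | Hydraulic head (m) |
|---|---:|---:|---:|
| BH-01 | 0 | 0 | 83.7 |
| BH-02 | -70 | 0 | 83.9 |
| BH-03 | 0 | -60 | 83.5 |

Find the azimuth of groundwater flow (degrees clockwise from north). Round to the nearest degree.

∂h/∂x = (83.9 − 83.7) / (-70 − 0) = -0.002857
∂h/∂y = (83.5 − 83.7) / (-60 − 0) = +0.003333
Flow direction (−∇h) has components (+0.002857 E, -0.003333 N).
Azimuth = atan2(E, N) = atan2(+0.002857, -0.003333) = 139.4° ≈ 139°.

139°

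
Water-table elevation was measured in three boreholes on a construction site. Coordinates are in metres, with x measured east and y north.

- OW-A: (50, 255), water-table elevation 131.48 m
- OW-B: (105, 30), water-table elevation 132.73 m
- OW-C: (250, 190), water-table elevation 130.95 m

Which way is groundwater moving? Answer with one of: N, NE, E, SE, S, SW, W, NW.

Differences from OW-A: to OW-B (Δx, Δy, Δh) = (55, -225, +1.25); to OW-C = (200, -65, -0.53).
Determinant of the coordinate differences = 55·(-65) − 200·(-225) = 41425.
∂h/∂x = [(+1.25)·(-65) − (-0.53)·(-225)] / 41425 = -0.004840
∂h/∂y = [55·(-0.53) − 200·(+1.25)] / 41425 = -0.006739
Flow = −∇h = (+0.004840 east, +0.006739 north), which points northeast.

NE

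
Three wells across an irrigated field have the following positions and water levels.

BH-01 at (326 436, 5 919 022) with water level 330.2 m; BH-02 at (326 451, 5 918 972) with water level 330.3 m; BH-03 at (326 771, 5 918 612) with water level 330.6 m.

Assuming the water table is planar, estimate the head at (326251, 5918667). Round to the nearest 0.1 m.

331.5 m

With h = a·x + b·y + c and BH-01 as origin, the differences give:
  15·a + (-50)·b = +0.1
  335·a + (-410)·b = +0.4
Eliminate b (×(-410) and ×(-50), subtract): 10600·a = -21.00 → a = ∂h/∂x = -0.001981
Back-substitute: b = ∂h/∂y = -0.002594.
h(326251, 5918667) = 330.2 + (-0.001981)·(-185) + (-0.002594)·(-355) = 330.2 +0.367 +0.921 = 331.488 m.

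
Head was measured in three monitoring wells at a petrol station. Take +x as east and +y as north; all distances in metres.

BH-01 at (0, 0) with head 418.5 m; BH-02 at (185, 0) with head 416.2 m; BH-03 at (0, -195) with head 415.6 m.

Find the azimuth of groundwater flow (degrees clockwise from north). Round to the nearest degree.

∂h/∂x = (416.2 − 418.5) / (185 − 0) = -0.01243
∂h/∂y = (415.6 − 418.5) / (-195 − 0) = +0.01487
Flow direction (−∇h) has components (+0.01243 E, -0.01487 N).
Azimuth = atan2(E, N) = atan2(+0.01243, -0.01487) = 140.1° ≈ 140°.

140°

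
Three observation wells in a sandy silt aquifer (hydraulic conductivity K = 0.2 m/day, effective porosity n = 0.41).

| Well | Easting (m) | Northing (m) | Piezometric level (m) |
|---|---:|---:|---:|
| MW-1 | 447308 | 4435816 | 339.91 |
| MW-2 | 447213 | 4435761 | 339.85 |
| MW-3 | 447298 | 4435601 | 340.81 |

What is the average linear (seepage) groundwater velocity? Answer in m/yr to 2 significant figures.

Taking MW-1 as reference: MW-2−MW-1 = (-95, -55, -0.06); MW-3−MW-1 = (-10, -215, +0.90).
Solve a·Δx + b·Δy = Δh: det = (-95)·(-215) − (-10)·(-55) = 19875.
∂h/∂x = [(-0.06)·(-215) − (+0.90)·(-55)] / 19875 = +0.003140
∂h/∂y = [(-95)·(+0.90) − (-10)·(-0.06)] / 19875 = -0.004332
|∇h| = √(0.003140² + -0.004332²) = 0.00535
Seepage velocity v = K·i/n = 0.2 × 0.00535 / 0.41 = 0.00261 m/day = 0.9533 m/yr.

0.95 m/yr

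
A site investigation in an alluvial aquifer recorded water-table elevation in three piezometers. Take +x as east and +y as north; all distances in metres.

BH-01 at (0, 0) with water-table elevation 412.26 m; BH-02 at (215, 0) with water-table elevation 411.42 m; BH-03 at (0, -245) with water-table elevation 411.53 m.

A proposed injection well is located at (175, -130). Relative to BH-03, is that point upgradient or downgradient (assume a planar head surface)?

∂h/∂x = (411.42 − 412.26) / (215 − 0) = -0.003907
∂h/∂y = (411.53 − 412.26) / (-245 − 0) = +0.002980
Head at (175, -130) = 412.26 + (-0.003907)·(175) + (+0.002980)·(-130) = 411.19 m.
That is lower than the 411.53 m at BH-03, so the point is downgradient.

downgradient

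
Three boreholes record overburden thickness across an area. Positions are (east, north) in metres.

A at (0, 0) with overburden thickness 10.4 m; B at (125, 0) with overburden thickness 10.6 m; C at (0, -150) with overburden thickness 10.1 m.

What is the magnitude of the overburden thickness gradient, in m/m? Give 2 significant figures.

0.0026 m/m

∂d/∂x = (10.6 − 10.4) / (125 − 0) = +0.001600
∂d/∂y = (10.1 − 10.4) / (-150 − 0) = +0.002000
|∇f| = √(0.001600² + 0.002000²) = 0.002561 m/m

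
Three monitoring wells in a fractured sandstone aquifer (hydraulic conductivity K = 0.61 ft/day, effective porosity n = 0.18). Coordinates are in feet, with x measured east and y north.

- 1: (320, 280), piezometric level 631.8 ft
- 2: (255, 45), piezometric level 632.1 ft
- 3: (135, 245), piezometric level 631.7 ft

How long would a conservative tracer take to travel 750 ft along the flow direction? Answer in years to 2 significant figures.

Taking 1 as reference: 2−1 = (-65, -235, +0.3); 3−1 = (-185, -35, -0.1).
Determinant of the coordinate differences = (-65)·(-35) − (-185)·(-235) = -41200.
∂h/∂x = [(+0.3)·(-35) − (-0.1)·(-235)] / -41200 = +0.0008252
∂h/∂y = [(-65)·(-0.1) − (-185)·(+0.3)] / -41200 = -0.001505
|∇h| = √(0.0008252² + -0.001505²) = 0.001716
Seepage velocity v = K·i/n = 0.61 × 0.001716 / 0.18 = 0.005815 ft/day.
t = 750 / 0.005815 = 1.29e+05 days = 353 years.

350 years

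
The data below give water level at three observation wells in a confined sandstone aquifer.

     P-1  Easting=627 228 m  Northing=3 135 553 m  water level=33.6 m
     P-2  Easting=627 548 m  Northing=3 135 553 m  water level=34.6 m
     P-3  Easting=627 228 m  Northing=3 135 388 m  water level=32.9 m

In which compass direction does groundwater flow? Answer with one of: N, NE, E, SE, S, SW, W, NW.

∂h/∂x = (34.6 − 33.6) / (627548 − 627228) = +0.003125
∂h/∂y = (32.9 − 33.6) / (3135388 − 3135553) = +0.004242
Flow = −∇h = (-0.003125 east, -0.004242 north), which points southwest.

SW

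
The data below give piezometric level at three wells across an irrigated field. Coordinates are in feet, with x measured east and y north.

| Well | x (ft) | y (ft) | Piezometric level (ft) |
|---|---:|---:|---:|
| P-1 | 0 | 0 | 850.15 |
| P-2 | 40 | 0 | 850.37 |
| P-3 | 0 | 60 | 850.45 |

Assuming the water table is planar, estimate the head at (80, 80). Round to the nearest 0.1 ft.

851.0 ft

∂h/∂x = (850.37 − 850.15) / (40 − 0) = +0.005500
∂h/∂y = (850.45 − 850.15) / (60 − 0) = +0.005000
h(80, 80) = 850.15 + (+0.005500)·(80) + (+0.005000)·(80) = 850.15 +0.440 +0.400 = 850.990 ft.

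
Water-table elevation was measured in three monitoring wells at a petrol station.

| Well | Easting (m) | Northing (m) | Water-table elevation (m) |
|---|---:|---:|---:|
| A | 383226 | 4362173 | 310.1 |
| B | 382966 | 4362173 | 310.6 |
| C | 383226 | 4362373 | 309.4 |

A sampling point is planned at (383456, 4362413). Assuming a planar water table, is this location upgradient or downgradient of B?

downgradient

∂h/∂x = (310.6 − 310.1) / (382966 − 383226) = -0.001923
∂h/∂y = (309.4 − 310.1) / (4362373 − 4362173) = -0.003500
Head at (383456, 4362413) = 310.1 + (-0.001923)·(230) + (-0.003500)·(240) = 308.82 m.
That is lower than the 310.6 m at B, so the point is downgradient.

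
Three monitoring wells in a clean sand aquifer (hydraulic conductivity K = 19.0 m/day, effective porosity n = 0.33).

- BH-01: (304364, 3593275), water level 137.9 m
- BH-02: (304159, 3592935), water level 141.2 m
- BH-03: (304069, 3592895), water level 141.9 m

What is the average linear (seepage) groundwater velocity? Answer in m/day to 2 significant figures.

Taking BH-01 as reference: BH-02−BH-01 = (-205, -340, +3.3); BH-03−BH-01 = (-295, -380, +4.0).
Determinant of the coordinate differences = (-205)·(-380) − (-295)·(-340) = -22400.
∂h/∂x = [(+3.3)·(-380) − (+4.0)·(-340)] / -22400 = -0.004732
∂h/∂y = [(-205)·(+4.0) − (-295)·(+3.3)] / -22400 = -0.006853
|∇h| = √(-0.004732² + -0.006853²) = 0.008328
Seepage velocity v = K·i/n = 19.0 × 0.008328 / 0.33 = 0.4795 m/day.

0.48 m/day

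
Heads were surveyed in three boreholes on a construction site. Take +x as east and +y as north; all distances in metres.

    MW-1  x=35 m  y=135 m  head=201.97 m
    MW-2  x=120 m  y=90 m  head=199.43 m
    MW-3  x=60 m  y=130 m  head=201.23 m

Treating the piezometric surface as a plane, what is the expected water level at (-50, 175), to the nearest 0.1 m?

204.5 m

Three-point gradient (reference MW-1): Δ to MW-2 = (85, -45, -2.54), Δ to MW-3 = (25, -5, -0.74).
∂h/∂x = -0.02943, ∂h/∂y = +0.0008571 (det = 700).
h(-50, 175) = 201.97 + (-0.02943)·(-85) + (+0.0008571)·(40) = 201.97 +2.501 +0.034 = 204.506 m.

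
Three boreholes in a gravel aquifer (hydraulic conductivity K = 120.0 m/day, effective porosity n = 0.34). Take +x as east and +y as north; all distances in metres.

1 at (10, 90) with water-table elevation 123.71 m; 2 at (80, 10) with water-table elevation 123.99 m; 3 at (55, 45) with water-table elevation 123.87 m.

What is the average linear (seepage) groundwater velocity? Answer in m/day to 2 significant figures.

Differences from 1: to 2 (Δx, Δy, Δh) = (70, -80, +0.28); to 3 = (45, -45, +0.16).
Solve a·Δx + b·Δy = Δh: det = 70·(-45) − 45·(-80) = 450.
∂h/∂x = [(+0.28)·(-45) − (+0.16)·(-80)] / 450 = +0.0004444
∂h/∂y = [70·(+0.16) − 45·(+0.28)] / 450 = -0.003111
|∇h| = √(0.0004444² + -0.003111²) = 0.003143
Seepage velocity v = K·i/n = 120.0 × 0.003143 / 0.34 = 1.109 m/day.

1.1 m/day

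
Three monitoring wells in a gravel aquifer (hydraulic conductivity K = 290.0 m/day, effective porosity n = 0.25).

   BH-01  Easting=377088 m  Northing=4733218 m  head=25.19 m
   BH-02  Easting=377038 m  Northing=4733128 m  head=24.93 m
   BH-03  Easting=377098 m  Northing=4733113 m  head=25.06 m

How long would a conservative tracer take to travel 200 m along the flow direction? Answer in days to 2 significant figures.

Taking BH-01 as reference: BH-02−BH-01 = (-50, -90, -0.26); BH-03−BH-01 = (10, -105, -0.13).
Determinant of the coordinate differences = (-50)·(-105) − 10·(-90) = 6150.
∂h/∂x = [(-0.26)·(-105) − (-0.13)·(-90)] / 6150 = +0.002537
∂h/∂y = [(-50)·(-0.13) − 10·(-0.26)] / 6150 = +0.001480
|∇h| = √(0.002537² + 0.001480²) = 0.002937
Seepage velocity v = K·i/n = 290.0 × 0.002937 / 0.25 = 3.407 m/day.
t = 200 / 3.407 = 58.7 days.

59 days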